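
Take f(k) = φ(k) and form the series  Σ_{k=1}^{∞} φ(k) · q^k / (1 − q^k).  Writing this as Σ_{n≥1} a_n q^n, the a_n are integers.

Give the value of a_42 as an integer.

d|42:{42,21,14,7,6,3,2,1}  Σφ=12+12+6+6+2+2+1+1=42

a_42 = 42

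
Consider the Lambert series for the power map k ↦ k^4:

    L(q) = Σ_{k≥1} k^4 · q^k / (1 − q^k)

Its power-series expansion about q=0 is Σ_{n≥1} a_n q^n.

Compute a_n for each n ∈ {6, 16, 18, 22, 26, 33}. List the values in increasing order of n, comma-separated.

1394, 69905, 112931, 248914, 485554, 1200644

d|6:{1,2,3,6}  Σf=1+16+81+1296=1394
n=16: 16·1 8·2 4·4 2·8 1·16  f→[65536+4096+256+16+1]=69905
q^18  k|18↦f(k): 18:104976 9:6561 6:1296 3:81 2:16 1:1  a_18=112931
q^22  k|22↦f(k): 22:234256 11:14641 2:16 1:1  a_22=248914
n=26: 1·26 2·13 13·2 26·1  f→[1+16+28561+456976]=485554
n=33: 33·1 11·3 3·11 1·33  f→[1185921+14641+81+1]=1200644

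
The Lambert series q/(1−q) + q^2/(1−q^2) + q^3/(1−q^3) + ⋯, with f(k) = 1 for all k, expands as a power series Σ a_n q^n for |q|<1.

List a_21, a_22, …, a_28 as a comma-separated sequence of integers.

4, 4, 2, 8, 3, 4, 4, 6

d|21:{1,3,7,21}  Σf=1+1+1+1=4
d|22:{1,2,11,22}  Σf=1+1+1+1=4
d|23:{23,1}  Σf=1+1=2
[q^24] f(1)=1,f(2)=1,f(3)=1,f(4)=1,f(6)=1,f(8)=1,f(12)=1,f(24)=1 ⇒ 8
[q^25] f(1)=1,f(5)=1,f(25)=1 ⇒ 3
q^26  k|26↦f(k): 26:1 13:1 2:1 1:1  a_26=4
d|27:{27,9,3,1}  Σf=1+1+1+1=4
n=28: 28·1 14·2 7·4 4·7 2·14 1·28  f→[1+1+1+1+1+1]=6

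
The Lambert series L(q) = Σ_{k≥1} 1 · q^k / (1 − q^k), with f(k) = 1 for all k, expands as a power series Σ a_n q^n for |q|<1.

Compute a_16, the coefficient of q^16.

n=16: 16·1 8·2 4·4 2·8 1·16  f→[1+1+1+1+1]=5

a_16 = 5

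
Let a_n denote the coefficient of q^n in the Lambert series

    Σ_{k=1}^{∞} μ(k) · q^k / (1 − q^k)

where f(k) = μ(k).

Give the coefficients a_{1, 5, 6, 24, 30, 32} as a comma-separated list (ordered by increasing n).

1, 0, 0, 0, 0, 0

n=1: 1·1  μ→[1]=1
q^5  k|5↦μ(k): 1:1 5:-1  a_5=0
q^6  k|6↦μ(k): 6:1 3:-1 2:-1 1:1  a_6=0
n=24: 24·1 12·2 8·3 6·4 4·6 3·8 2·12 1·24  μ→[0+0+0+1+0+(-1)+(-1)+1]=0
n=30: 1·30 2·15 3·10 5·6 6·5 10·3 15·2 30·1  μ→[1+(-1)+(-1)+(-1)+1+1+1+(-1)]=0
n=32: 32·1 16·2 8·4 4·8 2·16 1·32  μ→[0+0+0+0+(-1)+1]=0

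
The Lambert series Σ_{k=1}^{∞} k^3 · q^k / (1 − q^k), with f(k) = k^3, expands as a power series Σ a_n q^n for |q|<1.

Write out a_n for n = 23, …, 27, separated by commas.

n=23: 23·1 1·23  f→[12167+1]=12168
n=24: 1·24 2·12 3·8 4·6 6·4 8·3 12·2 24·1  f→[1+8+27+64+216+512+1728+13824]=16380
n=25: 1·25 5·5 25·1  f→[1+125+15625]=15751
q^26  k|26↦f(k): 1:1 2:8 13:2197 26:17576  a_26=19782
d|27:{1,3,9,27}  Σf=1+27+729+19683=20440

12168, 16380, 15751, 19782, 20440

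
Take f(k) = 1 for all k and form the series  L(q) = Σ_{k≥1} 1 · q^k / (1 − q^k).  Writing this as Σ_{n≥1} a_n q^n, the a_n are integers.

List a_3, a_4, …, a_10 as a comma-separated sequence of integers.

[q^3] f(3)=1,f(1)=1 ⇒ 2
n=4: 4·1 2·2 1·4  f→[1+1+1]=3
[q^5] f(5)=1,f(1)=1 ⇒ 2
[q^6] f(6)=1,f(3)=1,f(2)=1,f(1)=1 ⇒ 4
[q^7] f(7)=1,f(1)=1 ⇒ 2
d|8:{8,4,2,1}  Σf=1+1+1+1=4
q^9  k|9↦f(k): 9:1 3:1 1:1  a_9=3
d|10:{1,2,5,10}  Σf=1+1+1+1=4

2, 3, 2, 4, 2, 4, 3, 4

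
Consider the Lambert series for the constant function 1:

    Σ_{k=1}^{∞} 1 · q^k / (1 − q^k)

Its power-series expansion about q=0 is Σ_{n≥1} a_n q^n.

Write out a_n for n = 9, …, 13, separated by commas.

3, 4, 2, 6, 2

[q^9] f(9)=1,f(3)=1,f(1)=1 ⇒ 3
n=10: 10·1 5·2 2·5 1·10  f→[1+1+1+1]=4
q^11  k|11↦f(k): 11:1 1:1  a_11=2
[q^12] f(12)=1,f(6)=1,f(4)=1,f(3)=1,f(2)=1,f(1)=1 ⇒ 6
d|13:{13,1}  Σf=1+1=2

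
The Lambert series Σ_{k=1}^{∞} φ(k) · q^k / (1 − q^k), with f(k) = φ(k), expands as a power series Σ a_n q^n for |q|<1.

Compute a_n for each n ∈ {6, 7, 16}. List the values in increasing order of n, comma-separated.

n=6: 1·6 2·3 3·2 6·1  φ→[1+1+2+2]=6
[q^7] φ(1)=1,φ(7)=6 ⇒ 7
d|16:{16,8,4,2,1}  Σφ=8+4+2+1+1=16

6, 7, 16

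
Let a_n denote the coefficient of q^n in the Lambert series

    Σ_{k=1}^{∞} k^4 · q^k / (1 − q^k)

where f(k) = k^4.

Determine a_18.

n=18: 18·1 9·2 6·3 3·6 2·9 1·18  f→[104976+6561+1296+81+16+1]=112931

a_18 = 112931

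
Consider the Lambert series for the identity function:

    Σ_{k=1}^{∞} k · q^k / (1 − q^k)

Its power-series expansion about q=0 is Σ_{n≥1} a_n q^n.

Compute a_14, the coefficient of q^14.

[q^14] f(1)=1,f(2)=2,f(7)=7,f(14)=14 ⇒ 24

a_14 = 24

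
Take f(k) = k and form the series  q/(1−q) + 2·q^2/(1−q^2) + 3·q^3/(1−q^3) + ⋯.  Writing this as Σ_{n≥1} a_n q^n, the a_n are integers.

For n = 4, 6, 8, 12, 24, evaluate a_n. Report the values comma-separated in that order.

d|4:{1,2,4}  Σf=1+2+4=7
[q^6] f(1)=1,f(2)=2,f(3)=3,f(6)=6 ⇒ 12
[q^8] f(8)=8,f(4)=4,f(2)=2,f(1)=1 ⇒ 15
q^12  k|12↦f(k): 12:12 6:6 4:4 3:3 2:2 1:1  a_12=28
d|24:{1,2,3,4,6,8,12,24}  Σf=1+2+3+4+6+8+12+24=60

7, 12, 15, 28, 60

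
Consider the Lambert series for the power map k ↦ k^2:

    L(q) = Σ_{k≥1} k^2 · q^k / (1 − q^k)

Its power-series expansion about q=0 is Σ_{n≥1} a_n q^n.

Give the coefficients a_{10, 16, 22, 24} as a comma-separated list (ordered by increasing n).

n=10: 10·1 5·2 2·5 1·10  f→[100+25+4+1]=130
[q^16] f(1)=1,f(2)=4,f(4)=16,f(8)=64,f(16)=256 ⇒ 341
n=22: 22·1 11·2 2·11 1·22  f→[484+121+4+1]=610
n=24: 1·24 2·12 3·8 4·6 6·4 8·3 12·2 24·1  f→[1+4+9+16+36+64+144+576]=850

130, 341, 610, 850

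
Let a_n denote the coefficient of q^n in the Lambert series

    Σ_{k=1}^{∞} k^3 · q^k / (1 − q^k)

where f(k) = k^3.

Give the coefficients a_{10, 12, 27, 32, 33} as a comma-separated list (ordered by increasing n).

n=10: 1·10 2·5 5·2 10·1  f→[1+8+125+1000]=1134
q^12  k|12↦f(k): 1:1 2:8 3:27 4:64 6:216 12:1728  a_12=2044
n=27: 27·1 9·3 3·9 1·27  f→[19683+729+27+1]=20440
n=32: 1·32 2·16 4·8 8·4 16·2 32·1  f→[1+8+64+512+4096+32768]=37449
[q^33] f(1)=1,f(3)=27,f(11)=1331,f(33)=35937 ⇒ 37296

1134, 2044, 20440, 37449, 37296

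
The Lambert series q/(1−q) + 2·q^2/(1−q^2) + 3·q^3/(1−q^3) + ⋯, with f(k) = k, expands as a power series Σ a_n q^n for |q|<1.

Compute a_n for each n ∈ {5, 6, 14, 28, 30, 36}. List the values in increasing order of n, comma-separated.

[q^5] f(5)=5,f(1)=1 ⇒ 6
d|6:{1,2,3,6}  Σf=1+2+3+6=12
n=14: 1·14 2·7 7·2 14·1  f→[1+2+7+14]=24
q^28  k|28↦f(k): 28:28 14:14 7:7 4:4 2:2 1:1  a_28=56
[q^30] f(30)=30,f(15)=15,f(10)=10,f(6)=6,f(5)=5,f(3)=3,f(2)=2,f(1)=1 ⇒ 72
d|36:{36,18,12,9,6,4,3,2,1}  Σf=36+18+12+9+6+4+3+2+1=91

6, 12, 24, 56, 72, 91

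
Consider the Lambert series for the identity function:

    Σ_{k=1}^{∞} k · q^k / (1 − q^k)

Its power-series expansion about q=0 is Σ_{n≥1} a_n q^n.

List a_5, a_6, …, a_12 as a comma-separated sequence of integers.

d|5:{1,5}  Σf=1+5=6
[q^6] f(1)=1,f(2)=2,f(3)=3,f(6)=6 ⇒ 12
[q^7] f(7)=7,f(1)=1 ⇒ 8
d|8:{1,2,4,8}  Σf=1+2+4+8=15
d|9:{9,3,1}  Σf=9+3+1=13
n=10: 10·1 5·2 2·5 1·10  f→[10+5+2+1]=18
d|11:{1,11}  Σf=1+11=12
n=12: 12·1 6·2 4·3 3·4 2·6 1·12  f→[12+6+4+3+2+1]=28

6, 12, 8, 15, 13, 18, 12, 28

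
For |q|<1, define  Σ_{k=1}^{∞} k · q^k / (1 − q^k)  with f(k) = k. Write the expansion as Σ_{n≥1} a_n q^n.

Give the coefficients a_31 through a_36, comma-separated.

[q^31] f(1)=1,f(31)=31 ⇒ 32
d|32:{1,2,4,8,16,32}  Σf=1+2+4+8+16+32=63
[q^33] f(33)=33,f(11)=11,f(3)=3,f(1)=1 ⇒ 48
d|34:{34,17,2,1}  Σf=34+17+2+1=54
[q^35] f(1)=1,f(5)=5,f(7)=7,f(35)=35 ⇒ 48
d|36:{1,2,3,4,6,9,12,18,36}  Σf=1+2+3+4+6+9+12+18+36=91

32, 63, 48, 54, 48, 91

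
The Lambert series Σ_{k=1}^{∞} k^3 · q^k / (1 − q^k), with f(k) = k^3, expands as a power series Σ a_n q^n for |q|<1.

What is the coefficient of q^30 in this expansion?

a_30 = 31752

[q^30] f(1)=1,f(2)=8,f(3)=27,f(5)=125,f(6)=216,f(10)=1000,f(15)=3375,f(30)=27000 ⇒ 31752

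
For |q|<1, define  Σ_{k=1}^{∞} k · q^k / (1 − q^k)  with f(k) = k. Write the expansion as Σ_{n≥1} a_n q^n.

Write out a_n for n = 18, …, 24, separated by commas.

[q^18] f(18)=18,f(9)=9,f(6)=6,f(3)=3,f(2)=2,f(1)=1 ⇒ 39
[q^19] f(1)=1,f(19)=19 ⇒ 20
[q^20] f(20)=20,f(10)=10,f(5)=5,f(4)=4,f(2)=2,f(1)=1 ⇒ 42
d|21:{21,7,3,1}  Σf=21+7+3+1=32
n=22: 22·1 11·2 2·11 1·22  f→[22+11+2+1]=36
[q^23] f(23)=23,f(1)=1 ⇒ 24
[q^24] f(24)=24,f(12)=12,f(8)=8,f(6)=6,f(4)=4,f(3)=3,f(2)=2,f(1)=1 ⇒ 60

39, 20, 42, 32, 36, 24, 60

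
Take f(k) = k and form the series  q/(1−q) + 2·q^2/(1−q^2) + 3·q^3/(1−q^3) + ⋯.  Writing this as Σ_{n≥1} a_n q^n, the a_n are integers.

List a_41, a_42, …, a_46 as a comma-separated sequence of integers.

d|41:{1,41}  Σf=1+41=42
n=42: 42·1 21·2 14·3 7·6 6·7 3·14 2·21 1·42  f→[42+21+14+7+6+3+2+1]=96
n=43: 1·43 43·1  f→[1+43]=44
n=44: 44·1 22·2 11·4 4·11 2·22 1·44  f→[44+22+11+4+2+1]=84
n=45: 45·1 15·3 9·5 5·9 3·15 1·45  f→[45+15+9+5+3+1]=78
q^46  k|46↦f(k): 46:46 23:23 2:2 1:1  a_46=72

42, 96, 44, 84, 78, 72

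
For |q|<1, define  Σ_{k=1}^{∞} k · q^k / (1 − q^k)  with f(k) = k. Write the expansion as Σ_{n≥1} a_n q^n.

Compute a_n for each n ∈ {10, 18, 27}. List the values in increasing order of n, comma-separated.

n=10: 10·1 5·2 2·5 1·10  f→[10+5+2+1]=18
n=18: 1·18 2·9 3·6 6·3 9·2 18·1  f→[1+2+3+6+9+18]=39
[q^27] f(27)=27,f(9)=9,f(3)=3,f(1)=1 ⇒ 40

18, 39, 40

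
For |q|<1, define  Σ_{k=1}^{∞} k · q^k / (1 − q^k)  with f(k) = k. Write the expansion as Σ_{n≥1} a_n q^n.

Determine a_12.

a_12 = 28

[q^12] f(12)=12,f(6)=6,f(4)=4,f(3)=3,f(2)=2,f(1)=1 ⇒ 28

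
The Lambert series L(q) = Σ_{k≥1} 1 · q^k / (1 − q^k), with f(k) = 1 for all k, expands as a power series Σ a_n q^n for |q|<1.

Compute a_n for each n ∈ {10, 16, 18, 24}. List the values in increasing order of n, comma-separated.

n=10: 1·10 2·5 5·2 10·1  f→[1+1+1+1]=4
q^16  k|16↦f(k): 16:1 8:1 4:1 2:1 1:1  a_16=5
n=18: 18·1 9·2 6·3 3·6 2·9 1·18  f→[1+1+1+1+1+1]=6
q^24  k|24↦f(k): 24:1 12:1 8:1 6:1 4:1 3:1 2:1 1:1  a_24=8

4, 5, 6, 8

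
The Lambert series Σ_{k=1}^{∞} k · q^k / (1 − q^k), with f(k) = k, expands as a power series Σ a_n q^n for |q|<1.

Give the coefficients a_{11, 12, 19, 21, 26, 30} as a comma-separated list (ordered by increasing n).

q^11  k|11↦f(k): 1:1 11:11  a_11=12
n=12: 12·1 6·2 4·3 3·4 2·6 1·12  f→[12+6+4+3+2+1]=28
d|19:{1,19}  Σf=1+19=20
n=21: 1·21 3·7 7·3 21·1  f→[1+3+7+21]=32
d|26:{26,13,2,1}  Σf=26+13+2+1=42
d|30:{30,15,10,6,5,3,2,1}  Σf=30+15+10+6+5+3+2+1=72

12, 28, 20, 32, 42, 72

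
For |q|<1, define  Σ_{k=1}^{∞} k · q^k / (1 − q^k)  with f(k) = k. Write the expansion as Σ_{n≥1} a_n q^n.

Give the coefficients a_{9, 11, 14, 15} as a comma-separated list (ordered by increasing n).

[q^9] f(9)=9,f(3)=3,f(1)=1 ⇒ 13
d|11:{1,11}  Σf=1+11=12
[q^14] f(14)=14,f(7)=7,f(2)=2,f(1)=1 ⇒ 24
n=15: 15·1 5·3 3·5 1·15  f→[15+5+3+1]=24

13, 12, 24, 24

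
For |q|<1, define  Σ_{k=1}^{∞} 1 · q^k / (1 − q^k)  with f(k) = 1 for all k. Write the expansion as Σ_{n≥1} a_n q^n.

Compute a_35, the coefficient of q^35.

a_35 = 4

q^35  k|35↦f(k): 35:1 7:1 5:1 1:1  a_35=4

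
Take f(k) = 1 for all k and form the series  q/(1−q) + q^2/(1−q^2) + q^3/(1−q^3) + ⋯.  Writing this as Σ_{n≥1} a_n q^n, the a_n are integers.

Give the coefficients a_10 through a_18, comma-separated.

4, 2, 6, 2, 4, 4, 5, 2, 6

d|10:{1,2,5,10}  Σf=1+1+1+1=4
d|11:{1,11}  Σf=1+1=2
n=12: 12·1 6·2 4·3 3·4 2·6 1·12  f→[1+1+1+1+1+1]=6
[q^13] f(1)=1,f(13)=1 ⇒ 2
q^14  k|14↦f(k): 14:1 7:1 2:1 1:1  a_14=4
d|15:{1,3,5,15}  Σf=1+1+1+1=4
q^16  k|16↦f(k): 16:1 8:1 4:1 2:1 1:1  a_16=5
[q^17] f(17)=1,f(1)=1 ⇒ 2
q^18  k|18↦f(k): 1:1 2:1 3:1 6:1 9:1 18:1  a_18=6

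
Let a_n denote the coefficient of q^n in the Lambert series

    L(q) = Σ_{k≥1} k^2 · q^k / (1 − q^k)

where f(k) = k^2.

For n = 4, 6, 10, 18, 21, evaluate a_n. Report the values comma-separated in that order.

[q^4] f(1)=1,f(2)=4,f(4)=16 ⇒ 21
q^6  k|6↦f(k): 6:36 3:9 2:4 1:1  a_6=50
[q^10] f(1)=1,f(2)=4,f(5)=25,f(10)=100 ⇒ 130
[q^18] f(1)=1,f(2)=4,f(3)=9,f(6)=36,f(9)=81,f(18)=324 ⇒ 455
q^21  k|21↦f(k): 21:441 7:49 3:9 1:1  a_21=500

21, 50, 130, 455, 500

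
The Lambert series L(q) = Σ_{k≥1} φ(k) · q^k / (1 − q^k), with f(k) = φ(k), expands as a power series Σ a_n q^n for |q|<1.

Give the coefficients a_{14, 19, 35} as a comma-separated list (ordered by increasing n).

n=14: 14·1 7·2 2·7 1·14  φ→[6+6+1+1]=14
n=19: 1·19 19·1  φ→[1+18]=19
[q^35] φ(35)=24,φ(7)=6,φ(5)=4,φ(1)=1 ⇒ 35

14, 19, 35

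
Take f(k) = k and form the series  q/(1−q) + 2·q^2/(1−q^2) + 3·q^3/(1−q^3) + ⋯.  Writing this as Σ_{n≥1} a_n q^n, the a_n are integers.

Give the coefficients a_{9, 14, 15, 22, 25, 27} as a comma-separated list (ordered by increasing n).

[q^9] f(1)=1,f(3)=3,f(9)=9 ⇒ 13
[q^14] f(14)=14,f(7)=7,f(2)=2,f(1)=1 ⇒ 24
d|15:{1,3,5,15}  Σf=1+3+5+15=24
d|22:{1,2,11,22}  Σf=1+2+11+22=36
[q^25] f(25)=25,f(5)=5,f(1)=1 ⇒ 31
d|27:{1,3,9,27}  Σf=1+3+9+27=40

13, 24, 24, 36, 31, 40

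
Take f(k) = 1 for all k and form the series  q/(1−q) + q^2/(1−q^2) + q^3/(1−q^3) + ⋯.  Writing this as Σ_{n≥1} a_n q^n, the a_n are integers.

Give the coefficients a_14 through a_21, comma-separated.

n=14: 1·14 2·7 7·2 14·1  f→[1+1+1+1]=4
d|15:{15,5,3,1}  Σf=1+1+1+1=4
n=16: 1·16 2·8 4·4 8·2 16·1  f→[1+1+1+1+1]=5
d|17:{1,17}  Σf=1+1=2
n=18: 18·1 9·2 6·3 3·6 2·9 1·18  f→[1+1+1+1+1+1]=6
d|19:{19,1}  Σf=1+1=2
[q^20] f(1)=1,f(2)=1,f(4)=1,f(5)=1,f(10)=1,f(20)=1 ⇒ 6
n=21: 1·21 3·7 7·3 21·1  f→[1+1+1+1]=4

4, 4, 5, 2, 6, 2, 6, 4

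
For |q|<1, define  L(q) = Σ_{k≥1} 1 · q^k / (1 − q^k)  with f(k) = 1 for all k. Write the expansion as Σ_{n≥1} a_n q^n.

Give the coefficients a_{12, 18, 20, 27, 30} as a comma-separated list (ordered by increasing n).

n=12: 12·1 6·2 4·3 3·4 2·6 1·12  f→[1+1+1+1+1+1]=6
q^18  k|18↦f(k): 1:1 2:1 3:1 6:1 9:1 18:1  a_18=6
n=20: 20·1 10·2 5·4 4·5 2·10 1·20  f→[1+1+1+1+1+1]=6
[q^27] f(1)=1,f(3)=1,f(9)=1,f(27)=1 ⇒ 4
d|30:{1,2,3,5,6,10,15,30}  Σf=1+1+1+1+1+1+1+1=8

6, 6, 6, 4, 8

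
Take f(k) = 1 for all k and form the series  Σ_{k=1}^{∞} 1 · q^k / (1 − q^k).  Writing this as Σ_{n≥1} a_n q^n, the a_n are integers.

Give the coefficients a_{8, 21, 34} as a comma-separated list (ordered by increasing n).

n=8: 1·8 2·4 4·2 8·1  f→[1+1+1+1]=4
q^21  k|21↦f(k): 21:1 7:1 3:1 1:1  a_21=4
[q^34] f(34)=1,f(17)=1,f(2)=1,f(1)=1 ⇒ 4

4, 4, 4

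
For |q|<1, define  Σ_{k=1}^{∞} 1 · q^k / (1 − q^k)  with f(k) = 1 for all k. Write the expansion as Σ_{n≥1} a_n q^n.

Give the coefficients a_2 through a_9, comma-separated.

q^2  k|2↦f(k): 1:1 2:1  a_2=2
[q^3] f(3)=1,f(1)=1 ⇒ 2
n=4: 1·4 2·2 4·1  f→[1+1+1]=3
q^5  k|5↦f(k): 5:1 1:1  a_5=2
n=6: 6·1 3·2 2·3 1·6  f→[1+1+1+1]=4
n=7: 7·1 1·7  f→[1+1]=2
d|8:{1,2,4,8}  Σf=1+1+1+1=4
n=9: 1·9 3·3 9·1  f→[1+1+1]=3

2, 2, 3, 2, 4, 2, 4, 3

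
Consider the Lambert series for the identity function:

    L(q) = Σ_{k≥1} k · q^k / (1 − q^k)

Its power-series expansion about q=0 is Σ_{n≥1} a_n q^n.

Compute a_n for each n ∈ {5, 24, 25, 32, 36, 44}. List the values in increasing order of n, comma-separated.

6, 60, 31, 63, 91, 84

[q^5] f(5)=5,f(1)=1 ⇒ 6
d|24:{24,12,8,6,4,3,2,1}  Σf=24+12+8+6+4+3+2+1=60
q^25  k|25↦f(k): 1:1 5:5 25:25  a_25=31
[q^32] f(32)=32,f(16)=16,f(8)=8,f(4)=4,f(2)=2,f(1)=1 ⇒ 63
[q^36] f(1)=1,f(2)=2,f(3)=3,f(4)=4,f(6)=6,f(9)=9,f(12)=12,f(18)=18,f(36)=36 ⇒ 91
q^44  k|44↦f(k): 1:1 2:2 4:4 11:11 22:22 44:44  a_44=84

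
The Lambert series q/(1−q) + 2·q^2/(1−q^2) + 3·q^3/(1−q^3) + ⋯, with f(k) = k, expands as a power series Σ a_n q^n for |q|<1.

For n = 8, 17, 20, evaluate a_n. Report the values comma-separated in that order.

15, 18, 42

q^8  k|8↦f(k): 8:8 4:4 2:2 1:1  a_8=15
q^17  k|17↦f(k): 17:17 1:1  a_17=18
d|20:{20,10,5,4,2,1}  Σf=20+10+5+4+2+1=42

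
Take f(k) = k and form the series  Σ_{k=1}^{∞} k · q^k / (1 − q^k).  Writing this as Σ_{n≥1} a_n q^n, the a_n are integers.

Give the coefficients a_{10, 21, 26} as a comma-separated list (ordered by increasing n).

[q^10] f(1)=1,f(2)=2,f(5)=5,f(10)=10 ⇒ 18
d|21:{21,7,3,1}  Σf=21+7+3+1=32
q^26  k|26↦f(k): 1:1 2:2 13:13 26:26  a_26=42

18, 32, 42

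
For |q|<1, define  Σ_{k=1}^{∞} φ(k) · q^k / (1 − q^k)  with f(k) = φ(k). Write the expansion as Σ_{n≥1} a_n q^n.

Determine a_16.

n=16: 1·16 2·8 4·4 8·2 16·1  φ→[1+1+2+4+8]=16

a_16 = 16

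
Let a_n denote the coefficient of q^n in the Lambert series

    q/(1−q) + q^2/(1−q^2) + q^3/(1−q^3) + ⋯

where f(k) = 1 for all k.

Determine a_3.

a_3 = 2

d|3:{1,3}  Σf=1+1=2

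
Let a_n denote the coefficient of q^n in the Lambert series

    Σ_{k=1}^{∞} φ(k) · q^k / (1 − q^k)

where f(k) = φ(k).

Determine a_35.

q^35  k|35↦φ(k): 1:1 5:4 7:6 35:24  a_35=35

a_35 = 35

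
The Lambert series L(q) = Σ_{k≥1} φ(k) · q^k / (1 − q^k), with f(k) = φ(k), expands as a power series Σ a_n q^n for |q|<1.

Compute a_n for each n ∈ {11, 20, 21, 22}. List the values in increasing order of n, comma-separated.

q^11  k|11↦φ(k): 11:10 1:1  a_11=11
d|20:{20,10,5,4,2,1}  Σφ=8+4+4+2+1+1=20
q^21  k|21↦φ(k): 1:1 3:2 7:6 21:12  a_21=21
n=22: 1·22 2·11 11·2 22·1  φ→[1+1+10+10]=22

11, 20, 21, 22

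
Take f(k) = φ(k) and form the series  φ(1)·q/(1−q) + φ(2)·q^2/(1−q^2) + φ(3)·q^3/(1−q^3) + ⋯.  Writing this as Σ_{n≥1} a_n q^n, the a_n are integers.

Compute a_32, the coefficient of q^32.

q^32  k|32↦φ(k): 32:16 16:8 8:4 4:2 2:1 1:1  a_32=32

a_32 = 32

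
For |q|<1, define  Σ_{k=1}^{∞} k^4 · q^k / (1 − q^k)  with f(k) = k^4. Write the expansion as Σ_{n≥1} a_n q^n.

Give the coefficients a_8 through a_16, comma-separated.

4369, 6643, 10642, 14642, 22386, 28562, 40834, 51332, 69905

[q^8] f(8)=4096,f(4)=256,f(2)=16,f(1)=1 ⇒ 4369
q^9  k|9↦f(k): 9:6561 3:81 1:1  a_9=6643
[q^10] f(10)=10000,f(5)=625,f(2)=16,f(1)=1 ⇒ 10642
n=11: 1·11 11·1  f→[1+14641]=14642
[q^12] f(12)=20736,f(6)=1296,f(4)=256,f(3)=81,f(2)=16,f(1)=1 ⇒ 22386
n=13: 1·13 13·1  f→[1+28561]=28562
[q^14] f(14)=38416,f(7)=2401,f(2)=16,f(1)=1 ⇒ 40834
d|15:{15,5,3,1}  Σf=50625+625+81+1=51332
[q^16] f(1)=1,f(2)=16,f(4)=256,f(8)=4096,f(16)=65536 ⇒ 69905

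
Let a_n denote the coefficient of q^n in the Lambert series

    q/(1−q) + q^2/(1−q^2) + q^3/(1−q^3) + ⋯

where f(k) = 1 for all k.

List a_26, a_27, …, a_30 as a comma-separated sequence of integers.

q^26  k|26↦f(k): 26:1 13:1 2:1 1:1  a_26=4
[q^27] f(27)=1,f(9)=1,f(3)=1,f(1)=1 ⇒ 4
[q^28] f(28)=1,f(14)=1,f(7)=1,f(4)=1,f(2)=1,f(1)=1 ⇒ 6
d|29:{1,29}  Σf=1+1=2
q^30  k|30↦f(k): 30:1 15:1 10:1 6:1 5:1 3:1 2:1 1:1  a_30=8

4, 4, 6, 2, 8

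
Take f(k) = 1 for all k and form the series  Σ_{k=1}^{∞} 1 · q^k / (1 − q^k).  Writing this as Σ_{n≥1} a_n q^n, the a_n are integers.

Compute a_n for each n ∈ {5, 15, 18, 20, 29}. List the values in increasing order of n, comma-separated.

2, 4, 6, 6, 2

d|5:{1,5}  Σf=1+1=2
d|15:{1,3,5,15}  Σf=1+1+1+1=4
n=18: 18·1 9·2 6·3 3·6 2·9 1·18  f→[1+1+1+1+1+1]=6
n=20: 1·20 2·10 4·5 5·4 10·2 20·1  f→[1+1+1+1+1+1]=6
n=29: 29·1 1·29  f→[1+1]=2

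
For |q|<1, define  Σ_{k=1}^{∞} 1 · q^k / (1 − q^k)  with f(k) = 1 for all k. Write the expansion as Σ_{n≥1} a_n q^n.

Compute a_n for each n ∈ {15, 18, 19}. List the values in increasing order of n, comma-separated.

n=15: 1·15 3·5 5·3 15·1  f→[1+1+1+1]=4
d|18:{1,2,3,6,9,18}  Σf=1+1+1+1+1+1=6
[q^19] f(19)=1,f(1)=1 ⇒ 2

4, 6, 2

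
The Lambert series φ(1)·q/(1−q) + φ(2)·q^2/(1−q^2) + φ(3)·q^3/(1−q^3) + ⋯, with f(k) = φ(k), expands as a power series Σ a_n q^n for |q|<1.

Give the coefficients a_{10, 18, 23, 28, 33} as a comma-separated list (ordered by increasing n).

[q^10] φ(10)=4,φ(5)=4,φ(2)=1,φ(1)=1 ⇒ 10
d|18:{18,9,6,3,2,1}  Σφ=6+6+2+2+1+1=18
n=23: 1·23 23·1  φ→[1+22]=23
q^28  k|28↦φ(k): 1:1 2:1 4:2 7:6 14:6 28:12  a_28=28
[q^33] φ(33)=20,φ(11)=10,φ(3)=2,φ(1)=1 ⇒ 33

10, 18, 23, 28, 33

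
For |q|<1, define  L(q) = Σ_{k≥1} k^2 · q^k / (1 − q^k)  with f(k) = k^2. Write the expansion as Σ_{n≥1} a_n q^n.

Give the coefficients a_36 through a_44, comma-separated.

[q^36] f(36)=1296,f(18)=324,f(12)=144,f(9)=81,f(6)=36,f(4)=16,f(3)=9,f(2)=4,f(1)=1 ⇒ 1911
n=37: 1·37 37·1  f→[1+1369]=1370
d|38:{1,2,19,38}  Σf=1+4+361+1444=1810
q^39  k|39↦f(k): 39:1521 13:169 3:9 1:1  a_39=1700
d|40:{1,2,4,5,8,10,20,40}  Σf=1+4+16+25+64+100+400+1600=2210
q^41  k|41↦f(k): 41:1681 1:1  a_41=1682
d|42:{1,2,3,6,7,14,21,42}  Σf=1+4+9+36+49+196+441+1764=2500
[q^43] f(43)=1849,f(1)=1 ⇒ 1850
q^44  k|44↦f(k): 44:1936 22:484 11:121 4:16 2:4 1:1  a_44=2562

1911, 1370, 1810, 1700, 2210, 1682, 2500, 1850, 2562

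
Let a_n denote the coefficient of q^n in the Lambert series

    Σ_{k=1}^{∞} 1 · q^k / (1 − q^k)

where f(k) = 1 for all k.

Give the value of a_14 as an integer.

q^14  k|14↦f(k): 1:1 2:1 7:1 14:1  a_14=4

a_14 = 4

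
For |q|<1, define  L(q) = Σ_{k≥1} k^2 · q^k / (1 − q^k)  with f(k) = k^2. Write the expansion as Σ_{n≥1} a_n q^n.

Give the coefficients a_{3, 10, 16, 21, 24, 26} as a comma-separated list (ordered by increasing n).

10, 130, 341, 500, 850, 850

n=3: 1·3 3·1  f→[1+9]=10
q^10  k|10↦f(k): 1:1 2:4 5:25 10:100  a_10=130
[q^16] f(1)=1,f(2)=4,f(4)=16,f(8)=64,f(16)=256 ⇒ 341
[q^21] f(1)=1,f(3)=9,f(7)=49,f(21)=441 ⇒ 500
d|24:{24,12,8,6,4,3,2,1}  Σf=576+144+64+36+16+9+4+1=850
n=26: 26·1 13·2 2·13 1·26  f→[676+169+4+1]=850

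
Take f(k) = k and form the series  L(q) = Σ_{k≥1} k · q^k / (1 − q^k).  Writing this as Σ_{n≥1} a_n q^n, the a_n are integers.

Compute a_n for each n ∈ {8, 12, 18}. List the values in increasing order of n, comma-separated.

15, 28, 39

[q^8] f(8)=8,f(4)=4,f(2)=2,f(1)=1 ⇒ 15
n=12: 12·1 6·2 4·3 3·4 2·6 1·12  f→[12+6+4+3+2+1]=28
n=18: 18·1 9·2 6·3 3·6 2·9 1·18  f→[18+9+6+3+2+1]=39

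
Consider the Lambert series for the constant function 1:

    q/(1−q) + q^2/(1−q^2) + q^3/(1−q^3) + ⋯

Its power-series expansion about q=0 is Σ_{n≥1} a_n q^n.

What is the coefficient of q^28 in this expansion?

a_28 = 6

q^28  k|28↦f(k): 1:1 2:1 4:1 7:1 14:1 28:1  a_28=6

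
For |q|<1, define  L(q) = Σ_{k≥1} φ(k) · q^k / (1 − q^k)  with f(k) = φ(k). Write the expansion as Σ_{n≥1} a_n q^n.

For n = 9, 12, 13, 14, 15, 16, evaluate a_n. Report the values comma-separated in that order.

d|9:{9,3,1}  Σφ=6+2+1=9
q^12  k|12↦φ(k): 12:4 6:2 4:2 3:2 2:1 1:1  a_12=12
[q^13] φ(1)=1,φ(13)=12 ⇒ 13
n=14: 1·14 2·7 7·2 14·1  φ→[1+1+6+6]=14
n=15: 1·15 3·5 5·3 15·1  φ→[1+2+4+8]=15
q^16  k|16↦φ(k): 1:1 2:1 4:2 8:4 16:8  a_16=16

9, 12, 13, 14, 15, 16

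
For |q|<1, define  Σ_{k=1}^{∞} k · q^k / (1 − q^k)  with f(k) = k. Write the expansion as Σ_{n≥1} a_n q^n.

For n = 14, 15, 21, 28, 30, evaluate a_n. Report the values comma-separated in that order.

24, 24, 32, 56, 72

[q^14] f(14)=14,f(7)=7,f(2)=2,f(1)=1 ⇒ 24
n=15: 1·15 3·5 5·3 15·1  f→[1+3+5+15]=24
[q^21] f(1)=1,f(3)=3,f(7)=7,f(21)=21 ⇒ 32
d|28:{28,14,7,4,2,1}  Σf=28+14+7+4+2+1=56
n=30: 1·30 2·15 3·10 5·6 6·5 10·3 15·2 30·1  f→[1+2+3+5+6+10+15+30]=72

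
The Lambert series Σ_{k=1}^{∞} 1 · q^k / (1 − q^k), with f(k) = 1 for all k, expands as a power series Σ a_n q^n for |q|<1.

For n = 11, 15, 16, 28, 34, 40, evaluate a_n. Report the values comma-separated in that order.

[q^11] f(1)=1,f(11)=1 ⇒ 2
q^15  k|15↦f(k): 1:1 3:1 5:1 15:1  a_15=4
[q^16] f(16)=1,f(8)=1,f(4)=1,f(2)=1,f(1)=1 ⇒ 5
d|28:{1,2,4,7,14,28}  Σf=1+1+1+1+1+1=6
q^34  k|34↦f(k): 1:1 2:1 17:1 34:1  a_34=4
d|40:{1,2,4,5,8,10,20,40}  Σf=1+1+1+1+1+1+1+1=8

2, 4, 5, 6, 4, 8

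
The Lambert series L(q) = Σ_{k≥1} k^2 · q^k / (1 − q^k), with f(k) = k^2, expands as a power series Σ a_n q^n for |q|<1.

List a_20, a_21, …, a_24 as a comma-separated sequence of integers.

d|20:{20,10,5,4,2,1}  Σf=400+100+25+16+4+1=546
d|21:{21,7,3,1}  Σf=441+49+9+1=500
q^22  k|22↦f(k): 22:484 11:121 2:4 1:1  a_22=610
[q^23] f(1)=1,f(23)=529 ⇒ 530
d|24:{24,12,8,6,4,3,2,1}  Σf=576+144+64+36+16+9+4+1=850

546, 500, 610, 530, 850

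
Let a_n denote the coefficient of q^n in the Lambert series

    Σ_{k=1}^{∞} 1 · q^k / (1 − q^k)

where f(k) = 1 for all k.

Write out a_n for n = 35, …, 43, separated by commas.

n=35: 35·1 7·5 5·7 1·35  f→[1+1+1+1]=4
n=36: 1·36 2·18 3·12 4·9 6·6 9·4 12·3 18·2 36·1  f→[1+1+1+1+1+1+1+1+1]=9
[q^37] f(1)=1,f(37)=1 ⇒ 2
n=38: 1·38 2·19 19·2 38·1  f→[1+1+1+1]=4
[q^39] f(39)=1,f(13)=1,f(3)=1,f(1)=1 ⇒ 4
n=40: 1·40 2·20 4·10 5·8 8·5 10·4 20·2 40·1  f→[1+1+1+1+1+1+1+1]=8
n=41: 41·1 1·41  f→[1+1]=2
q^42  k|42↦f(k): 1:1 2:1 3:1 6:1 7:1 14:1 21:1 42:1  a_42=8
n=43: 1·43 43·1  f→[1+1]=2

4, 9, 2, 4, 4, 8, 2, 8, 2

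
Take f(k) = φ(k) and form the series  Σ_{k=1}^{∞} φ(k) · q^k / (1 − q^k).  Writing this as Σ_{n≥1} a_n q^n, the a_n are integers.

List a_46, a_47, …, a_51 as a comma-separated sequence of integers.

d|46:{46,23,2,1}  Σφ=22+22+1+1=46
q^47  k|47↦φ(k): 47:46 1:1  a_47=47
n=48: 1·48 2·24 3·16 4·12 6·8 8·6 12·4 16·3 24·2 48·1  φ→[1+1+2+2+2+4+4+8+8+16]=48
q^49  k|49↦φ(k): 49:42 7:6 1:1  a_49=49
[q^50] φ(1)=1,φ(2)=1,φ(5)=4,φ(10)=4,φ(25)=20,φ(50)=20 ⇒ 50
d|51:{1,3,17,51}  Σφ=1+2+16+32=51

46, 47, 48, 49, 50, 51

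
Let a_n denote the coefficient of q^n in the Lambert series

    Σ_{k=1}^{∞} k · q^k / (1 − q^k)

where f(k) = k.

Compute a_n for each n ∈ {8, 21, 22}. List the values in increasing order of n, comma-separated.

q^8  k|8↦f(k): 1:1 2:2 4:4 8:8  a_8=15
[q^21] f(21)=21,f(7)=7,f(3)=3,f(1)=1 ⇒ 32
q^22  k|22↦f(k): 22:22 11:11 2:2 1:1  a_22=36

15, 32, 36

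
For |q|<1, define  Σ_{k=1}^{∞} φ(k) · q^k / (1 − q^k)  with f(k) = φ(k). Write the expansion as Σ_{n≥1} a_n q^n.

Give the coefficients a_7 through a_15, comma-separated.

q^7  k|7↦φ(k): 7:6 1:1  a_7=7
[q^8] φ(1)=1,φ(2)=1,φ(4)=2,φ(8)=4 ⇒ 8
d|9:{1,3,9}  Σφ=1+2+6=9
q^10  k|10↦φ(k): 1:1 2:1 5:4 10:4  a_10=10
d|11:{11,1}  Σφ=10+1=11
d|12:{12,6,4,3,2,1}  Σφ=4+2+2+2+1+1=12
q^13  k|13↦φ(k): 13:12 1:1  a_13=13
q^14  k|14↦φ(k): 1:1 2:1 7:6 14:6  a_14=14
n=15: 15·1 5·3 3·5 1·15  φ→[8+4+2+1]=15

7, 8, 9, 10, 11, 12, 13, 14, 15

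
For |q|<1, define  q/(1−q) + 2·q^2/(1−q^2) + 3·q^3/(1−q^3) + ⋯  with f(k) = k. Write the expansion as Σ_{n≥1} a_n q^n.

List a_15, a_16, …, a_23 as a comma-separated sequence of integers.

24, 31, 18, 39, 20, 42, 32, 36, 24

n=15: 15·1 5·3 3·5 1·15  f→[15+5+3+1]=24
[q^16] f(1)=1,f(2)=2,f(4)=4,f(8)=8,f(16)=16 ⇒ 31
q^17  k|17↦f(k): 17:17 1:1  a_17=18
q^18  k|18↦f(k): 18:18 9:9 6:6 3:3 2:2 1:1  a_18=39
q^19  k|19↦f(k): 1:1 19:19  a_19=20
d|20:{20,10,5,4,2,1}  Σf=20+10+5+4+2+1=42
n=21: 1·21 3·7 7·3 21·1  f→[1+3+7+21]=32
n=22: 1·22 2·11 11·2 22·1  f→[1+2+11+22]=36
[q^23] f(23)=23,f(1)=1 ⇒ 24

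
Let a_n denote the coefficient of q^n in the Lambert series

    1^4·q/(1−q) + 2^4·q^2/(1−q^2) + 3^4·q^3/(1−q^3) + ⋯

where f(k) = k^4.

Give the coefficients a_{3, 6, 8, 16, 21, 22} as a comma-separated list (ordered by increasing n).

82, 1394, 4369, 69905, 196964, 248914

[q^3] f(1)=1,f(3)=81 ⇒ 82
[q^6] f(1)=1,f(2)=16,f(3)=81,f(6)=1296 ⇒ 1394
n=8: 8·1 4·2 2·4 1·8  f→[4096+256+16+1]=4369
n=16: 1·16 2·8 4·4 8·2 16·1  f→[1+16+256+4096+65536]=69905
q^21  k|21↦f(k): 1:1 3:81 7:2401 21:194481  a_21=196964
n=22: 1·22 2·11 11·2 22·1  f→[1+16+14641+234256]=248914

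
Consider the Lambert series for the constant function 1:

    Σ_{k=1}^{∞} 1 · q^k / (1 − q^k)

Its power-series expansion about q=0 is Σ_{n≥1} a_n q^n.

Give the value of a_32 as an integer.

a_32 = 6

[q^32] f(1)=1,f(2)=1,f(4)=1,f(8)=1,f(16)=1,f(32)=1 ⇒ 6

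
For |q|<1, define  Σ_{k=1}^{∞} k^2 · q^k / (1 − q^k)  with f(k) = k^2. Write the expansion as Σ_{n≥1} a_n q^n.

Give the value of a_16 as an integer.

n=16: 16·1 8·2 4·4 2·8 1·16  f→[256+64+16+4+1]=341

a_16 = 341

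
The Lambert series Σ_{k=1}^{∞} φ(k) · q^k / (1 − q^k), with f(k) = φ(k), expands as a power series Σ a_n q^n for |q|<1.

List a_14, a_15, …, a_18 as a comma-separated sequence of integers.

q^14  k|14↦φ(k): 14:6 7:6 2:1 1:1  a_14=14
q^15  k|15↦φ(k): 1:1 3:2 5:4 15:8  a_15=15
n=16: 1·16 2·8 4·4 8·2 16·1  φ→[1+1+2+4+8]=16
q^17  k|17↦φ(k): 1:1 17:16  a_17=17
n=18: 1·18 2·9 3·6 6·3 9·2 18·1  φ→[1+1+2+2+6+6]=18

14, 15, 16, 17, 18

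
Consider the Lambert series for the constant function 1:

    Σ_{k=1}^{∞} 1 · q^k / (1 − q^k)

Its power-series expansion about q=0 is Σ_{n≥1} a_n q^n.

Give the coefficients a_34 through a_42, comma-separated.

4, 4, 9, 2, 4, 4, 8, 2, 8

n=34: 1·34 2·17 17·2 34·1  f→[1+1+1+1]=4
d|35:{35,7,5,1}  Σf=1+1+1+1=4
n=36: 1·36 2·18 3·12 4·9 6·6 9·4 12·3 18·2 36·1  f→[1+1+1+1+1+1+1+1+1]=9
d|37:{37,1}  Σf=1+1=2
n=38: 38·1 19·2 2·19 1·38  f→[1+1+1+1]=4
[q^39] f(1)=1,f(3)=1,f(13)=1,f(39)=1 ⇒ 4
d|40:{1,2,4,5,8,10,20,40}  Σf=1+1+1+1+1+1+1+1=8
d|41:{41,1}  Σf=1+1=2
n=42: 1·42 2·21 3·14 6·7 7·6 14·3 21·2 42·1  f→[1+1+1+1+1+1+1+1]=8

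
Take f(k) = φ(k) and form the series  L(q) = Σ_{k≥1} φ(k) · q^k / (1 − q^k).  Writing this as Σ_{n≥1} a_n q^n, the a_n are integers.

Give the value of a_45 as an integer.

q^45  k|45↦φ(k): 45:24 15:8 9:6 5:4 3:2 1:1  a_45=45

a_45 = 45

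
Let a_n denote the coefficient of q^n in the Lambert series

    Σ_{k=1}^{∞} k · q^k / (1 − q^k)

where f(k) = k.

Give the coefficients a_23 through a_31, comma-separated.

n=23: 1·23 23·1  f→[1+23]=24
[q^24] f(1)=1,f(2)=2,f(3)=3,f(4)=4,f(6)=6,f(8)=8,f(12)=12,f(24)=24 ⇒ 60
q^25  k|25↦f(k): 25:25 5:5 1:1  a_25=31
d|26:{1,2,13,26}  Σf=1+2+13+26=42
n=27: 27·1 9·3 3·9 1·27  f→[27+9+3+1]=40
[q^28] f(1)=1,f(2)=2,f(4)=4,f(7)=7,f(14)=14,f(28)=28 ⇒ 56
q^29  k|29↦f(k): 1:1 29:29  a_29=30
d|30:{1,2,3,5,6,10,15,30}  Σf=1+2+3+5+6+10+15+30=72
d|31:{31,1}  Σf=31+1=32

24, 60, 31, 42, 40, 56, 30, 72, 32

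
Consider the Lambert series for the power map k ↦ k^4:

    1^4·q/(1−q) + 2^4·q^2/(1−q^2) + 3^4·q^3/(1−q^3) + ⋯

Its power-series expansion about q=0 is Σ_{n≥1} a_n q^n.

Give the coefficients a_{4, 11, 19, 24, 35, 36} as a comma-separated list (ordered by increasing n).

273, 14642, 130322, 358258, 1503652, 1813539

d|4:{1,2,4}  Σf=1+16+256=273
q^11  k|11↦f(k): 1:1 11:14641  a_11=14642
[q^19] f(1)=1,f(19)=130321 ⇒ 130322
[q^24] f(24)=331776,f(12)=20736,f(8)=4096,f(6)=1296,f(4)=256,f(3)=81,f(2)=16,f(1)=1 ⇒ 358258
d|35:{1,5,7,35}  Σf=1+625+2401+1500625=1503652
n=36: 1·36 2·18 3·12 4·9 6·6 9·4 12·3 18·2 36·1  f→[1+16+81+256+1296+6561+20736+104976+1679616]=1813539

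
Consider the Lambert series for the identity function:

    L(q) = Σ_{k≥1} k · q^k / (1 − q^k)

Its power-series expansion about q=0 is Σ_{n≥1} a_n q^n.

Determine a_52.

n=52: 1·52 2·26 4·13 13·4 26·2 52·1  f→[1+2+4+13+26+52]=98

a_52 = 98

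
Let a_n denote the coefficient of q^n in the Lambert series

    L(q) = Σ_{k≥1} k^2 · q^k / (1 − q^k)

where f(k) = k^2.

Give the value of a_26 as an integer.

d|26:{1,2,13,26}  Σf=1+4+169+676=850

a_26 = 850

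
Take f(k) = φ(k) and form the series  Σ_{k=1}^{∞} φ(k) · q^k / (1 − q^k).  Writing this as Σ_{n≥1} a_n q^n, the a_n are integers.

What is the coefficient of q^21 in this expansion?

d|21:{1,3,7,21}  Σφ=1+2+6+12=21

a_21 = 21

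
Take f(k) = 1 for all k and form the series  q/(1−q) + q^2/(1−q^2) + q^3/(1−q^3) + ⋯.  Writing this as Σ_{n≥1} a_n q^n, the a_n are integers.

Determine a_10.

a_10 = 4

[q^10] f(10)=1,f(5)=1,f(2)=1,f(1)=1 ⇒ 4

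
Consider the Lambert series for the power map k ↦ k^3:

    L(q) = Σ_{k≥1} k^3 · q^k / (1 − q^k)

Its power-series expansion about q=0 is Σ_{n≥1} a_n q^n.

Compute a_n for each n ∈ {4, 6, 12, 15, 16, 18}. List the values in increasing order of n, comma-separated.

d|4:{4,2,1}  Σf=64+8+1=73
n=6: 1·6 2·3 3·2 6·1  f→[1+8+27+216]=252
d|12:{1,2,3,4,6,12}  Σf=1+8+27+64+216+1728=2044
n=15: 15·1 5·3 3·5 1·15  f→[3375+125+27+1]=3528
q^16  k|16↦f(k): 1:1 2:8 4:64 8:512 16:4096  a_16=4681
q^18  k|18↦f(k): 18:5832 9:729 6:216 3:27 2:8 1:1  a_18=6813

73, 252, 2044, 3528, 4681, 6813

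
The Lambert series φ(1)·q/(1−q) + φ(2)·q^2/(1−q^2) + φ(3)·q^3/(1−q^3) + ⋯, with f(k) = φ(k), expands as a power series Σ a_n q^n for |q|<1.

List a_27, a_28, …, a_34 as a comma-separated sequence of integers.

n=27: 27·1 9·3 3·9 1·27  φ→[18+6+2+1]=27
q^28  k|28↦φ(k): 1:1 2:1 4:2 7:6 14:6 28:12  a_28=28
[q^29] φ(29)=28,φ(1)=1 ⇒ 29
d|30:{30,15,10,6,5,3,2,1}  Σφ=8+8+4+2+4+2+1+1=30
[q^31] φ(31)=30,φ(1)=1 ⇒ 31
[q^32] φ(32)=16,φ(16)=8,φ(8)=4,φ(4)=2,φ(2)=1,φ(1)=1 ⇒ 32
[q^33] φ(1)=1,φ(3)=2,φ(11)=10,φ(33)=20 ⇒ 33
d|34:{34,17,2,1}  Σφ=16+16+1+1=34

27, 28, 29, 30, 31, 32, 33, 34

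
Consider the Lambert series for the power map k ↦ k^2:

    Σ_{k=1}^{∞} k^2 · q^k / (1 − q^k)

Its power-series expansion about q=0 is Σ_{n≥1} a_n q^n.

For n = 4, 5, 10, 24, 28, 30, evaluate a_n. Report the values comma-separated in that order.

d|4:{1,2,4}  Σf=1+4+16=21
n=5: 1·5 5·1  f→[1+25]=26
q^10  k|10↦f(k): 10:100 5:25 2:4 1:1  a_10=130
[q^24] f(1)=1,f(2)=4,f(3)=9,f(4)=16,f(6)=36,f(8)=64,f(12)=144,f(24)=576 ⇒ 850
n=28: 28·1 14·2 7·4 4·7 2·14 1·28  f→[784+196+49+16+4+1]=1050
q^30  k|30↦f(k): 1:1 2:4 3:9 5:25 6:36 10:100 15:225 30:900  a_30=1300

21, 26, 130, 850, 1050, 1300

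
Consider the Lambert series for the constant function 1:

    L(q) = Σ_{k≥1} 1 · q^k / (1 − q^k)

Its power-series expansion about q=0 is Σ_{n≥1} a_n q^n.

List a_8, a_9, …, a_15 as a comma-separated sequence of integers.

4, 3, 4, 2, 6, 2, 4, 4

q^8  k|8↦f(k): 8:1 4:1 2:1 1:1  a_8=4
d|9:{1,3,9}  Σf=1+1+1=3
[q^10] f(10)=1,f(5)=1,f(2)=1,f(1)=1 ⇒ 4
d|11:{11,1}  Σf=1+1=2
[q^12] f(12)=1,f(6)=1,f(4)=1,f(3)=1,f(2)=1,f(1)=1 ⇒ 6
n=13: 13·1 1·13  f→[1+1]=2
[q^14] f(14)=1,f(7)=1,f(2)=1,f(1)=1 ⇒ 4
[q^15] f(1)=1,f(3)=1,f(5)=1,f(15)=1 ⇒ 4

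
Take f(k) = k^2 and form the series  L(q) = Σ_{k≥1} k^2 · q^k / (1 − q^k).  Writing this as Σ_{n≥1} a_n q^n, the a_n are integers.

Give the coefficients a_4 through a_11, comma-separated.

n=4: 1·4 2·2 4·1  f→[1+4+16]=21
[q^5] f(1)=1,f(5)=25 ⇒ 26
n=6: 1·6 2·3 3·2 6·1  f→[1+4+9+36]=50
d|7:{1,7}  Σf=1+49=50
q^8  k|8↦f(k): 1:1 2:4 4:16 8:64  a_8=85
[q^9] f(9)=81,f(3)=9,f(1)=1 ⇒ 91
d|10:{10,5,2,1}  Σf=100+25+4+1=130
d|11:{11,1}  Σf=121+1=122

21, 26, 50, 50, 85, 91, 130, 122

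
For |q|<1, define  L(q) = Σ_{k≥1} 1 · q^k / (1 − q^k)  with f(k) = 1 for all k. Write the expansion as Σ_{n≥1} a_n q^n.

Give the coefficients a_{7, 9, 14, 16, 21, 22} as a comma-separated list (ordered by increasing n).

2, 3, 4, 5, 4, 4

q^7  k|7↦f(k): 1:1 7:1  a_7=2
d|9:{9,3,1}  Σf=1+1+1=3
d|14:{1,2,7,14}  Σf=1+1+1+1=4
q^16  k|16↦f(k): 1:1 2:1 4:1 8:1 16:1  a_16=5
q^21  k|21↦f(k): 21:1 7:1 3:1 1:1  a_21=4
d|22:{1,2,11,22}  Σf=1+1+1+1=4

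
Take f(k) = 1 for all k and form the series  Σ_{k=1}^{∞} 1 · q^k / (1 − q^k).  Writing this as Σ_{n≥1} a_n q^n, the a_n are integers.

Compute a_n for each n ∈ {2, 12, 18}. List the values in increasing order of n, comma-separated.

2, 6, 6

[q^2] f(1)=1,f(2)=1 ⇒ 2
n=12: 1·12 2·6 3·4 4·3 6·2 12·1  f→[1+1+1+1+1+1]=6
q^18  k|18↦f(k): 1:1 2:1 3:1 6:1 9:1 18:1  a_18=6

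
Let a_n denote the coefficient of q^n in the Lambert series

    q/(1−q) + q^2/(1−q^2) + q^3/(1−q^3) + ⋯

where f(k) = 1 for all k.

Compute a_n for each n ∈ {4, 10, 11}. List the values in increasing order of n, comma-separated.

n=4: 1·4 2·2 4·1  f→[1+1+1]=3
n=10: 1·10 2·5 5·2 10·1  f→[1+1+1+1]=4
q^11  k|11↦f(k): 1:1 11:1  a_11=2

3, 4, 2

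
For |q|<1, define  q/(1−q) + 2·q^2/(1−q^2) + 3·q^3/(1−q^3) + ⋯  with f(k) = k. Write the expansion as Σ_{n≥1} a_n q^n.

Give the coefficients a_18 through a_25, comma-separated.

39, 20, 42, 32, 36, 24, 60, 31

q^18  k|18↦f(k): 1:1 2:2 3:3 6:6 9:9 18:18  a_18=39
q^19  k|19↦f(k): 19:19 1:1  a_19=20
d|20:{1,2,4,5,10,20}  Σf=1+2+4+5+10+20=42
d|21:{1,3,7,21}  Σf=1+3+7+21=32
d|22:{1,2,11,22}  Σf=1+2+11+22=36
[q^23] f(1)=1,f(23)=23 ⇒ 24
d|24:{1,2,3,4,6,8,12,24}  Σf=1+2+3+4+6+8+12+24=60
n=25: 1·25 5·5 25·1  f→[1+5+25]=31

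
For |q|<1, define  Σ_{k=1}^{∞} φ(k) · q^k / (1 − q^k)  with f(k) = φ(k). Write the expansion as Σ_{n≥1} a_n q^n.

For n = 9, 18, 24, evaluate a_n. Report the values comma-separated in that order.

q^9  k|9↦φ(k): 9:6 3:2 1:1  a_9=9
n=18: 1·18 2·9 3·6 6·3 9·2 18·1  φ→[1+1+2+2+6+6]=18
[q^24] φ(24)=8,φ(12)=4,φ(8)=4,φ(6)=2,φ(4)=2,φ(3)=2,φ(2)=1,φ(1)=1 ⇒ 24

9, 18, 24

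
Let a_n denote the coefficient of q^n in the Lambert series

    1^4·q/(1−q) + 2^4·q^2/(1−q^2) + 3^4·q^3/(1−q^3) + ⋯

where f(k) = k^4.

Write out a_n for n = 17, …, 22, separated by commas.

q^17  k|17↦f(k): 17:83521 1:1  a_17=83522
[q^18] f(18)=104976,f(9)=6561,f(6)=1296,f(3)=81,f(2)=16,f(1)=1 ⇒ 112931
q^19  k|19↦f(k): 19:130321 1:1  a_19=130322
[q^20] f(20)=160000,f(10)=10000,f(5)=625,f(4)=256,f(2)=16,f(1)=1 ⇒ 170898
d|21:{1,3,7,21}  Σf=1+81+2401+194481=196964
q^22  k|22↦f(k): 22:234256 11:14641 2:16 1:1  a_22=248914

83522, 112931, 130322, 170898, 196964, 248914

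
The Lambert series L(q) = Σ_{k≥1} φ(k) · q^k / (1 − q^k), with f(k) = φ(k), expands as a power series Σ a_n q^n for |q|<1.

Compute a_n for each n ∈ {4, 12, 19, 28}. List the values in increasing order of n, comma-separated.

d|4:{4,2,1}  Σφ=2+1+1=4
d|12:{1,2,3,4,6,12}  Σφ=1+1+2+2+2+4=12
n=19: 19·1 1·19  φ→[18+1]=19
d|28:{1,2,4,7,14,28}  Σφ=1+1+2+6+6+12=28

4, 12, 19, 28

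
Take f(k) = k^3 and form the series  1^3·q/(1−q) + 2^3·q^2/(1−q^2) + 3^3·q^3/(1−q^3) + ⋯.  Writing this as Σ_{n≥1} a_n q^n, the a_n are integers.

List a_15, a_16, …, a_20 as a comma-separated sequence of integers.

[q^15] f(15)=3375,f(5)=125,f(3)=27,f(1)=1 ⇒ 3528
n=16: 1·16 2·8 4·4 8·2 16·1  f→[1+8+64+512+4096]=4681
[q^17] f(17)=4913,f(1)=1 ⇒ 4914
n=18: 18·1 9·2 6·3 3·6 2·9 1·18  f→[5832+729+216+27+8+1]=6813
n=19: 19·1 1·19  f→[6859+1]=6860
q^20  k|20↦f(k): 20:8000 10:1000 5:125 4:64 2:8 1:1  a_20=9198

3528, 4681, 4914, 6813, 6860, 9198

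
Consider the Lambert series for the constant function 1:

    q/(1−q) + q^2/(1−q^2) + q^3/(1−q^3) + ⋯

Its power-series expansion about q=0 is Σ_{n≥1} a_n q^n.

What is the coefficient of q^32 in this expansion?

d|32:{32,16,8,4,2,1}  Σf=1+1+1+1+1+1=6

a_32 = 6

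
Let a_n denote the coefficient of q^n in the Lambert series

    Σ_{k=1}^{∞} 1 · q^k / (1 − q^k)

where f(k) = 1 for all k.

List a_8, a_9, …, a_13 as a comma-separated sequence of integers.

d|8:{8,4,2,1}  Σf=1+1+1+1=4
[q^9] f(9)=1,f(3)=1,f(1)=1 ⇒ 3
d|10:{1,2,5,10}  Σf=1+1+1+1=4
[q^11] f(11)=1,f(1)=1 ⇒ 2
q^12  k|12↦f(k): 1:1 2:1 3:1 4:1 6:1 12:1  a_12=6
[q^13] f(1)=1,f(13)=1 ⇒ 2

4, 3, 4, 2, 6, 2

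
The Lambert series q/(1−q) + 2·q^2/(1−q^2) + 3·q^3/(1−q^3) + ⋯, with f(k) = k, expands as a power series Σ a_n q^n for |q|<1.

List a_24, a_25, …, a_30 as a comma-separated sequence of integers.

[q^24] f(1)=1,f(2)=2,f(3)=3,f(4)=4,f(6)=6,f(8)=8,f(12)=12,f(24)=24 ⇒ 60
[q^25] f(25)=25,f(5)=5,f(1)=1 ⇒ 31
d|26:{26,13,2,1}  Σf=26+13+2+1=42
d|27:{27,9,3,1}  Σf=27+9+3+1=40
[q^28] f(28)=28,f(14)=14,f(7)=7,f(4)=4,f(2)=2,f(1)=1 ⇒ 56
d|29:{29,1}  Σf=29+1=30
d|30:{30,15,10,6,5,3,2,1}  Σf=30+15+10+6+5+3+2+1=72

60, 31, 42, 40, 56, 30, 72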